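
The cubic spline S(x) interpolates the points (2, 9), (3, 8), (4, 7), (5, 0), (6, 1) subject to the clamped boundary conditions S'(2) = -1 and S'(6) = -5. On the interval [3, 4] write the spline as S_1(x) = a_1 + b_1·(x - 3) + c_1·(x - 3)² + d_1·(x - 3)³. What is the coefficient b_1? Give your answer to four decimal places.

With M_i denoting the second derivative at x_i, h_i = 1, 1, 1, 1, and Δ_i = (y_(i+1) − y_i)/h_i = -1, -1, -7, 1:
  1·M_0 + 4·M_1 + 1·M_2 = 6(Δ_1 - Δ_0) = 0
  1·M_1 + 4·M_2 + 1·M_3 = 6(Δ_2 - Δ_1) = -36
  1·M_2 + 4·M_3 + 1·M_4 = 6(Δ_3 - Δ_2) = 48
Clamped end conditions give two more equations: 2h_0·M_0 + h_0·M_1 = 6(Δ_0 - S'(2)) = 0 and h_3·M_3 + 2h_3·M_4 = 6(S'(6) - Δ_3) = -36.
Solving the tridiagonal system: M_0 = -16/7, M_1 = 32/7, M_2 = -16, M_3 = 164/7, M_4 = -208/7.
On [3, 4], with S_1(x) = a_1 + b_1·(x - 3) + c_1·(x - 3)² + d_1·(x - 3)³: c_1 = M_1/2 = 16/7, d_1 = (M_2 - M_1)/(6h_1) = -24/7, b_1 = Δ_1 - h_1(2M_1 + M_2)/6 = 1/7.

0.1429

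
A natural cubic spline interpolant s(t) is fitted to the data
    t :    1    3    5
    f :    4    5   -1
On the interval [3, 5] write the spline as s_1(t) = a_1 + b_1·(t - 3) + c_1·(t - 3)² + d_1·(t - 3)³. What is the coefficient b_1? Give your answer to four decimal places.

Write M_i for s''(x_i). With h_i = 2, 2 and divided differences Δ_i = 1/2, -3, the continuity of s' gives the tridiagonal system
  2·M_0 + 8·M_1 + 2·M_2 = 6(Δ_1 - Δ_0) = -21
Natural end conditions: M_0 = M_2 = 0.
Solving: M_0 = 0, M_1 = -21/8, M_2 = 0.
On [3, 5], with s_1(t) = a_1 + b_1·(t - 3) + c_1·(t - 3)² + d_1·(t - 3)³: c_1 = M_1/2 = -21/16, d_1 = (M_2 - M_1)/(6h_1) = 7/32, b_1 = Δ_1 - h_1(2M_1 + M_2)/6 = -5/4.

-1.2500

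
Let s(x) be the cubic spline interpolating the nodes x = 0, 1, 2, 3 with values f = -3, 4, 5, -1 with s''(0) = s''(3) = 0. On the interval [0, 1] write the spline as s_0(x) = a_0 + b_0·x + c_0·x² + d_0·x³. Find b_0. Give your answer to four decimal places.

8.1333

Put m_i = s'' at the i-th knot. Here h = (1, 1, 1) and Δ = (7, 1, -6), so the interior equations h_(i-1)·m_(i-1) + 2(h_(i-1)+h_i)·m_i + h_i·m_(i+1) = 6(Δ_i − Δ_(i-1)) read
  1·m_0 + 4·m_1 + 1·m_2 = 6(Δ_1 - Δ_0) = -36
  1·m_1 + 4·m_2 + 1·m_3 = 6(Δ_2 - Δ_1) = -42
Natural end conditions: m_0 = m_3 = 0.
Hence m_0 = 0, m_1 = -34/5, m_2 = -44/5, m_3 = 0.
On [0, 1], with s_0(x) = a_0 + b_0·x + c_0·x² + d_0·x³: c_0 = m_0/2 = 0, d_0 = (m_1 - m_0)/(6h_0) = -17/15, b_0 = Δ_0 - h_0(2m_0 + m_1)/6 = 122/15.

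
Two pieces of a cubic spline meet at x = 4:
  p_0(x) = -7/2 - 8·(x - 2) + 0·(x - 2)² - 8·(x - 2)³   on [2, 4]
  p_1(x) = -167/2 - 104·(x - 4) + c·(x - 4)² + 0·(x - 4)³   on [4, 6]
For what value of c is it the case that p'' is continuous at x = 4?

p_0''(x) = 0 - 48·(x - 2), so p_0''(4) = -96. On the right, p_1''(4) = 2c, so c = -48.

-48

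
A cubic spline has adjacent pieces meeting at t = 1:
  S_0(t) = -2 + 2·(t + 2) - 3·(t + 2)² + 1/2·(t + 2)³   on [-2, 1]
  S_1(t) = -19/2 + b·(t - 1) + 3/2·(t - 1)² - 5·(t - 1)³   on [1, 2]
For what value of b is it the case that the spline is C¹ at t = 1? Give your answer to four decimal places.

-2.5000

S_0'(t) = 2 - 6·(t + 2) + 3/2·(t + 2)², so S_0'(1) = -5/2. On the right, S_1'(1) = b, so b = -5/2.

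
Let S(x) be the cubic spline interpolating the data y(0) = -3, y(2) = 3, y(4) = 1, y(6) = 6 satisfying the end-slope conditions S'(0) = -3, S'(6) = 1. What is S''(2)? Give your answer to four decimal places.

-7.6667

Write m_i for S''(x_i). With h_i = 2, 2, 2 and divided differences Δ_i = 3, -1, 5/2, the continuity of S' gives the tridiagonal system
  2·m_0 + 8·m_1 + 2·m_2 = 6(Δ_1 - Δ_0) = -24
  2·m_1 + 8·m_2 + 2·m_3 = 6(Δ_2 - Δ_1) = 21
Clamped end conditions give two more equations: 2h_0·m_0 + h_0·m_1 = 6(Δ_0 - S'(0)) = 36 and h_2·m_2 + 2h_2·m_3 = 6(S'(6) - Δ_2) = -9.
Forward elimination and back-substitution give m_0 = 77/6, m_1 = -23/3, m_2 = 35/6, m_3 = -31/6.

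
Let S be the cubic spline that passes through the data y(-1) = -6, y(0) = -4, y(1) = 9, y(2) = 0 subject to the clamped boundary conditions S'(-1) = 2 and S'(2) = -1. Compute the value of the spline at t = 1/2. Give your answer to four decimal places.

3.7500

Let M_i = S''(x_i). Step sizes h_i = 1, 1, 1; slopes of the chords Δ_i = (y_(i+1) - y_i)/h_i = 2, 13, -9.
  1·M_0 + 4·M_1 + 1·M_2 = 6(Δ_1 - Δ_0) = 66
  1·M_1 + 4·M_2 + 1·M_3 = 6(Δ_2 - Δ_1) = -132
Clamped end conditions give two more equations: 2h_0·M_0 + h_0·M_1 = 6(Δ_0 - S'(-1)) = 0 and h_2·M_2 + 2h_2·M_3 = 6(S'(2) - Δ_2) = 48.
Forward elimination and back-substitution give M_0 = -86/5, M_1 = 172/5, M_2 = -272/5, M_3 = 256/5.
On [0, 1], S(t) = -4 + 53/5·t + 86/5·t² - 74/5·t³.
With t = 1/2: S(1/2) = 15/4.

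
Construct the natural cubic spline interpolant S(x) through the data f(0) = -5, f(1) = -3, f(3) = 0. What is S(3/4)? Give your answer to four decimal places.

Let M_i = S''(x_i). Step sizes h_i = 1, 2; slopes of the chords Δ_i = (y_(i+1) - y_i)/h_i = 2, 3/2.
  1·M_0 + 6·M_1 + 2·M_2 = 6(Δ_1 - Δ_0) = -3
Natural end conditions: M_0 = M_2 = 0.
Solving: M_0 = 0, M_1 = -1/2, M_2 = 0.
On [0, 1], S(x) = -5 + 25/12·x + 0·x² - 1/12·x³.
With x = 3/4: S(3/4) = -889/256.

-3.4727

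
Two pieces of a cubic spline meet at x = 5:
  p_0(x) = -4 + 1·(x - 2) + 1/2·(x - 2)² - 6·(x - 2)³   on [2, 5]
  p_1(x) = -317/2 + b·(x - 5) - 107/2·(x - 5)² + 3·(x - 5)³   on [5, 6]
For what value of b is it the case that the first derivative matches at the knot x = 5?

p_0'(x) = 1 + 1·(x - 2) - 18·(x - 2)², so p_0'(5) = -158. On the right, p_1'(5) = b, so b = -158.

-158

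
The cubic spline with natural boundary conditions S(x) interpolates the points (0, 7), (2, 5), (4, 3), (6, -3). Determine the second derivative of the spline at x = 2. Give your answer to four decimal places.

0.4000

Write m_i for S''(x_i). With h_i = 2, 2, 2 and divided differences Δ_i = -1, -1, -3, the continuity of S' gives the tridiagonal system
  2·m_0 + 8·m_1 + 2·m_2 = 6(Δ_1 - Δ_0) = 0
  2·m_1 + 8·m_2 + 2·m_3 = 6(Δ_2 - Δ_1) = -12
Natural end conditions: m_0 = m_3 = 0.
Solving: m_0 = 0, m_1 = 2/5, m_2 = -8/5, m_3 = 0.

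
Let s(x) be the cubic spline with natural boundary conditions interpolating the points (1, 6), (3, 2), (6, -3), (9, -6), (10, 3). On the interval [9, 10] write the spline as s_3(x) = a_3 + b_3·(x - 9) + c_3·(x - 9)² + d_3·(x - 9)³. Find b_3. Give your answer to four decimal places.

6.2607

Put σ_i = s'' at the i-th knot. Here h = (2, 3, 3, 1) and Δ = (-2, -5/3, -1, 9), so the interior equations h_(i-1)·σ_(i-1) + 2(h_(i-1)+h_i)·σ_i + h_i·σ_(i+1) = 6(Δ_i − Δ_(i-1)) read
  2·σ_0 + 10·σ_1 + 3·σ_2 = 6(Δ_1 - Δ_0) = 2
  3·σ_1 + 12·σ_2 + 3·σ_3 = 6(Δ_2 - Δ_1) = 4
  3·σ_2 + 8·σ_3 + 1·σ_4 = 6(Δ_3 - Δ_2) = 60
Natural end conditions: σ_0 = σ_4 = 0.
Forward elimination and back-substitution give σ_0 = 0, σ_1 = 103/133, σ_2 = -764/399, σ_3 = 1093/133, σ_4 = 0.
On [9, 10], with s_3(x) = a_3 + b_3·(x - 9) + c_3·(x - 9)² + d_3·(x - 9)³: c_3 = σ_3/2 = 1093/266, d_3 = (σ_4 - σ_3)/(6h_3) = -1093/798, b_3 = Δ_3 - h_3(2σ_3 + σ_4)/6 = 2498/399.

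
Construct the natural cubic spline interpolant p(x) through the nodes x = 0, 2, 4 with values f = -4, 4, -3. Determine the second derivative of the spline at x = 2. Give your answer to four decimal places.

-5.6250

Write M_i for p''(x_i). With h_i = 2, 2 and divided differences Δ_i = 4, -7/2, the continuity of p' gives the tridiagonal system
  2·M_0 + 8·M_1 + 2·M_2 = 6(Δ_1 - Δ_0) = -45
Natural end conditions: M_0 = M_2 = 0.
Forward elimination and back-substitution give M_0 = 0, M_1 = -45/8, M_2 = 0.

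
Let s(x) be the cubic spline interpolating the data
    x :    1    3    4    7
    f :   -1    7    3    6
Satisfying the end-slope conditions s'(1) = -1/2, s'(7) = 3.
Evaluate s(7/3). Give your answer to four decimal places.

4.9929

Write M_i for s''(x_i). With h_i = 2, 1, 3 and divided differences Δ_i = 4, -4, 1, the continuity of s' gives the tridiagonal system
  2·M_0 + 6·M_1 + 1·M_2 = 6(Δ_1 - Δ_0) = -48
  1·M_1 + 8·M_2 + 3·M_3 = 6(Δ_2 - Δ_1) = 30
Clamped end conditions give two more equations: 2h_0·M_0 + h_0·M_1 = 6(Δ_0 - s'(1)) = 27 and h_2·M_2 + 2h_2·M_3 = 6(s'(7) - Δ_2) = 12.
Solving the tridiagonal system: M_0 = 283/21, M_1 = -565/42, M_2 = 121/21, M_3 = -37/42.
On [1, 3], s(x) = -1 - 1/2·(x - 1) + 283/42·(x - 1)² - 377/168·(x - 1)³.
With (x - 1) = 4/3: s(7/3) = 2831/567.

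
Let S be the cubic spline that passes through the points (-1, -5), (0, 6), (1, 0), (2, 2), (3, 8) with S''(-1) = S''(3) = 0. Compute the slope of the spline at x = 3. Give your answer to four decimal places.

6.1964

Write M_i for S''(x_i). With h_i = 1, 1, 1, 1 and divided differences Δ_i = 11, -6, 2, 6, the continuity of S' gives the tridiagonal system
  1·M_0 + 4·M_1 + 1·M_2 = 6(Δ_1 - Δ_0) = -102
  1·M_1 + 4·M_2 + 1·M_3 = 6(Δ_2 - Δ_1) = 48
  1·M_2 + 4·M_3 + 1·M_4 = 6(Δ_3 - Δ_2) = 24
Natural end conditions: M_0 = M_4 = 0.
Forward elimination and back-substitution give M_0 = 0, M_1 = -849/28, M_2 = 135/7, M_3 = 33/28, M_4 = 0.
On [2, 3], S'(x) = b_3 + 2c_3·(x - 2) + 3d_3·(x - 2)² with b_3 = Δ_3 - h_3(2M_3 + M_4)/6 = 157/28, c_3 = M_3/2 = 33/56, d_3 = (M_4 - M_3)/(6h_3) = -11/56. So S'(3) = 347/56.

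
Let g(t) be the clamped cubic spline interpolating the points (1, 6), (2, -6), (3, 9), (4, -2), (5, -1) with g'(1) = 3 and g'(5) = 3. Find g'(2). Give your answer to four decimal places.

Write σ_i for g''(x_i). With h_i = 1, 1, 1, 1 and divided differences Δ_i = -12, 15, -11, 1, the continuity of g' gives the tridiagonal system
  1·σ_0 + 4·σ_1 + 1·σ_2 = 6(Δ_1 - Δ_0) = 162
  1·σ_1 + 4·σ_2 + 1·σ_3 = 6(Δ_2 - Δ_1) = -156
  1·σ_2 + 4·σ_3 + 1·σ_4 = 6(Δ_3 - Δ_2) = 72
Clamped end conditions give two more equations: 2h_0·σ_0 + h_0·σ_1 = 6(Δ_0 - g'(1)) = -90 and h_3·σ_3 + 2h_3·σ_4 = 6(g'(5) - Δ_3) = 12.
Solving: σ_0 = -2361/28, σ_1 = 1101/14, σ_2 = -273/4, σ_3 = 537/14, σ_4 = -369/28.
On [2, 3], g'(t) = b_1 + 2c_1·(t - 2) + 3d_1·(t - 2)² with b_1 = Δ_1 - h_1(2σ_1 + σ_2)/6 = 9/56, c_1 = σ_1/2 = 1101/28, d_1 = (σ_2 - σ_1)/(6h_1) = -1371/56. So g'(2) = 9/56.

0.1607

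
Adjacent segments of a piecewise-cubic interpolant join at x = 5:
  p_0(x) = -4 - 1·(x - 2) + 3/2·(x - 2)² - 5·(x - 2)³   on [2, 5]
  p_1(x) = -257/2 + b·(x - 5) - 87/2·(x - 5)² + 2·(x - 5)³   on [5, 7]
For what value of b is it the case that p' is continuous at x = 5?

-127

p_0'(x) = -1 + 3·(x - 2) - 15·(x - 2)², so p_0'(5) = -127. On the right, p_1'(5) = b, so b = -127.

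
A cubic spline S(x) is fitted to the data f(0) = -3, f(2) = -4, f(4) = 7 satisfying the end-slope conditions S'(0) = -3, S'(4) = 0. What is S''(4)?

-12

With σ_i denoting the second derivative at x_i, h_i = 2, 2, and Δ_i = (y_(i+1) − y_i)/h_i = -1/2, 11/2:
  2·σ_0 + 8·σ_1 + 2·σ_2 = 6(Δ_1 - Δ_0) = 36
Clamped end conditions give two more equations: 2h_0·σ_0 + h_0·σ_1 = 6(Δ_0 - S'(0)) = 15 and h_1·σ_1 + 2h_1·σ_2 = 6(S'(4) - Δ_1) = -33.
Forward elimination and back-substitution give σ_0 = 0, σ_1 = 15/2, σ_2 = -12.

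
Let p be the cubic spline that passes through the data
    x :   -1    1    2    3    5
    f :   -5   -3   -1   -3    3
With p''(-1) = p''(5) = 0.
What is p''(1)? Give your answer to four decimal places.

Write M_i for p''(x_i). With h_i = 2, 1, 1, 2 and divided differences Δ_i = 1, 2, -2, 3, the continuity of p' gives the tridiagonal system
  2·M_0 + 6·M_1 + 1·M_2 = 6(Δ_1 - Δ_0) = 6
  1·M_1 + 4·M_2 + 1·M_3 = 6(Δ_2 - Δ_1) = -24
  1·M_2 + 6·M_3 + 2·M_4 = 6(Δ_3 - Δ_2) = 30
Natural end conditions: M_0 = M_4 = 0.
Solving: M_0 = 0, M_1 = 26/11, M_2 = -90/11, M_3 = 70/11, M_4 = 0.

2.3636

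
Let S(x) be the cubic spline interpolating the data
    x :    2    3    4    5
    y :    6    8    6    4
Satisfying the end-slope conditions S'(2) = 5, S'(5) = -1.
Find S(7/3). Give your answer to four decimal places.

7.3037

Write M_i for S''(x_i). With h_i = 1, 1, 1 and divided differences Δ_i = 2, -2, -2, the continuity of S' gives the tridiagonal system
  1·M_0 + 4·M_1 + 1·M_2 = 6(Δ_1 - Δ_0) = -24
  1·M_1 + 4·M_2 + 1·M_3 = 6(Δ_2 - Δ_1) = 0
Clamped end conditions give two more equations: 2h_0·M_0 + h_0·M_1 = 6(Δ_0 - S'(2)) = -18 and h_2·M_2 + 2h_2·M_3 = 6(S'(5) - Δ_2) = 6.
Solving: M_0 = -34/5, M_1 = -22/5, M_2 = 2/5, M_3 = 14/5.
On [2, 3], S(x) = 6 + 5·(x - 2) - 17/5·(x - 2)² + 2/5·(x - 2)³.
With (x - 2) = 1/3: S(7/3) = 986/135.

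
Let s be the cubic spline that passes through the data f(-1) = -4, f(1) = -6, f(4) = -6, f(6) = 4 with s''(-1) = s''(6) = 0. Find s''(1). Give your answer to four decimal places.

-0.3297

Put σ_i = s'' at the i-th knot. Here h = (2, 3, 2) and Δ = (-1, 0, 5), so the interior equations h_(i-1)·σ_(i-1) + 2(h_(i-1)+h_i)·σ_i + h_i·σ_(i+1) = 6(Δ_i − Δ_(i-1)) read
  2·σ_0 + 10·σ_1 + 3·σ_2 = 6(Δ_1 - Δ_0) = 6
  3·σ_1 + 10·σ_2 + 2·σ_3 = 6(Δ_2 - Δ_1) = 30
Natural end conditions: σ_0 = σ_3 = 0.
Solving: σ_0 = 0, σ_1 = -30/91, σ_2 = 282/91, σ_3 = 0.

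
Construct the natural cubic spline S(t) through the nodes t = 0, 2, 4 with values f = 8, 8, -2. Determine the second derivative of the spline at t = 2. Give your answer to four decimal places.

-3.7500

Let σ_i = S''(x_i). Step sizes h_i = 2, 2; slopes of the chords Δ_i = (y_(i+1) - y_i)/h_i = 0, -5.
  2·σ_0 + 8·σ_1 + 2·σ_2 = 6(Δ_1 - Δ_0) = -30
Natural end conditions: σ_0 = σ_2 = 0.
Forward elimination and back-substitution give σ_0 = 0, σ_1 = -15/4, σ_2 = 0.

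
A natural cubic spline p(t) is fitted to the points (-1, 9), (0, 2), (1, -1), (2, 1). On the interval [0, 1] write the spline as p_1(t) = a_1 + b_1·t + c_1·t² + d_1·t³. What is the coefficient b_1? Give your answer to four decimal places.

-5.5333

Put σ_i = p'' at the i-th knot. Here h = (1, 1, 1) and Δ = (-7, -3, 2), so the interior equations h_(i-1)·σ_(i-1) + 2(h_(i-1)+h_i)·σ_i + h_i·σ_(i+1) = 6(Δ_i − Δ_(i-1)) read
  1·σ_0 + 4·σ_1 + 1·σ_2 = 6(Δ_1 - Δ_0) = 24
  1·σ_1 + 4·σ_2 + 1·σ_3 = 6(Δ_2 - Δ_1) = 30
Natural end conditions: σ_0 = σ_3 = 0.
Solving: σ_0 = 0, σ_1 = 22/5, σ_2 = 32/5, σ_3 = 0.
On [0, 1], with p_1(t) = a_1 + b_1·t + c_1·t² + d_1·t³: c_1 = σ_1/2 = 11/5, d_1 = (σ_2 - σ_1)/(6h_1) = 1/3, b_1 = Δ_1 - h_1(2σ_1 + σ_2)/6 = -83/15.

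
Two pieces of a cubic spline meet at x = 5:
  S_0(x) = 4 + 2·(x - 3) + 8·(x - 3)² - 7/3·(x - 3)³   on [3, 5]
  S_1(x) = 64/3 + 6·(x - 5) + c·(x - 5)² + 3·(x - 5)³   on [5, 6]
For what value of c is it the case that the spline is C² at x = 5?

-6

S_0''(x) = 16 - 14·(x - 3), so S_0''(5) = -12. On the right, S_1''(5) = 2c, so c = -6.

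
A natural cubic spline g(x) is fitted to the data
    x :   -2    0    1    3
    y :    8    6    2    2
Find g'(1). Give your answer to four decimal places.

-3.0857

With M_i denoting the second derivative at x_i, h_i = 2, 1, 2, and Δ_i = (y_(i+1) − y_i)/h_i = -1, -4, 0:
  2·M_0 + 6·M_1 + 1·M_2 = 6(Δ_1 - Δ_0) = -18
  1·M_1 + 6·M_2 + 2·M_3 = 6(Δ_2 - Δ_1) = 24
Natural end conditions: M_0 = M_3 = 0.
Hence M_0 = 0, M_1 = -132/35, M_2 = 162/35, M_3 = 0.
On [1, 3], g'(x) = b_2 + 2c_2·(x - 1) + 3d_2·(x - 1)² with b_2 = Δ_2 - h_2(2M_2 + M_3)/6 = -108/35, c_2 = M_2/2 = 81/35, d_2 = (M_3 - M_2)/(6h_2) = -27/70. So g'(1) = -108/35.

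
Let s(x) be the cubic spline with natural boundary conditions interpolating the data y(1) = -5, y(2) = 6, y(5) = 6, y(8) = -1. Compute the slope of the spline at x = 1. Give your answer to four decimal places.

12.4368

With M_i denoting the second derivative at x_i, h_i = 1, 3, 3, and Δ_i = (y_(i+1) − y_i)/h_i = 11, 0, -7/3:
  1·M_0 + 8·M_1 + 3·M_2 = 6(Δ_1 - Δ_0) = -66
  3·M_1 + 12·M_2 + 3·M_3 = 6(Δ_2 - Δ_1) = -14
Natural end conditions: M_0 = M_3 = 0.
Forward elimination and back-substitution give M_0 = 0, M_1 = -250/29, M_2 = 86/87, M_3 = 0.
On [1, 2], s'(x) = b_0 + 2c_0·(x - 1) + 3d_0·(x - 1)² with b_0 = Δ_0 - h_0(2M_0 + M_1)/6 = 1082/87, c_0 = M_0/2 = 0, d_0 = (M_1 - M_0)/(6h_0) = -125/87. So s'(1) = 1082/87.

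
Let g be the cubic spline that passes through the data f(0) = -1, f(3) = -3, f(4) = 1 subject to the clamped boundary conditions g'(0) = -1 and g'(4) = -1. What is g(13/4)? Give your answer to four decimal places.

Write σ_i for g''(x_i). With h_i = 3, 1 and divided differences Δ_i = -2/3, 4, the continuity of g' gives the tridiagonal system
  3·σ_0 + 8·σ_1 + 1·σ_2 = 6(Δ_1 - Δ_0) = 28
Clamped end conditions give two more equations: 2h_0·σ_0 + h_0·σ_1 = 6(Δ_0 - g'(0)) = 2 and h_1·σ_1 + 2h_1·σ_2 = 6(g'(4) - Δ_1) = -30.
Solving the tridiagonal system: σ_0 = -19/6, σ_1 = 7, σ_2 = -37/2.
On [3, 4], g(t) = -3 + 19/4·(t - 3) + 7/2·(t - 3)² - 17/4·(t - 3)³.
With (t - 3) = 1/4: g(13/4) = -425/256.

-1.6602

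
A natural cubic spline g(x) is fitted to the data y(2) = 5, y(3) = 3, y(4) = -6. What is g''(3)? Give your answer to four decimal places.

-10.5000

Write σ_i for g''(x_i). With h_i = 1, 1 and divided differences Δ_i = -2, -9, the continuity of g' gives the tridiagonal system
  1·σ_0 + 4·σ_1 + 1·σ_2 = 6(Δ_1 - Δ_0) = -42
Natural end conditions: σ_0 = σ_2 = 0.
Solving the tridiagonal system: σ_0 = 0, σ_1 = -21/2, σ_2 = 0.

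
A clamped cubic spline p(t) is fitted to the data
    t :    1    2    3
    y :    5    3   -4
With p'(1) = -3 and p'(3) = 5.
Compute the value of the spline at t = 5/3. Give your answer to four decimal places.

Put M_i = p'' at the i-th knot. Here h = (1, 1) and Δ = (-2, -7), so the interior equations h_(i-1)·M_(i-1) + 2(h_(i-1)+h_i)·M_i + h_i·M_(i+1) = 6(Δ_i − Δ_(i-1)) read
  1·M_0 + 4·M_1 + 1·M_2 = 6(Δ_1 - Δ_0) = -30
Clamped end conditions give two more equations: 2h_0·M_0 + h_0·M_1 = 6(Δ_0 - p'(1)) = 6 and h_1·M_1 + 2h_1·M_2 = 6(p'(3) - Δ_1) = 72.
Forward elimination and back-substitution give M_0 = 29/2, M_1 = -23, M_2 = 95/2.
On [1, 2], p(t) = 5 - 3·(t - 1) + 29/4·(t - 1)² - 25/4·(t - 1)³.
With (t - 1) = 2/3: p(5/3) = 118/27.

4.3704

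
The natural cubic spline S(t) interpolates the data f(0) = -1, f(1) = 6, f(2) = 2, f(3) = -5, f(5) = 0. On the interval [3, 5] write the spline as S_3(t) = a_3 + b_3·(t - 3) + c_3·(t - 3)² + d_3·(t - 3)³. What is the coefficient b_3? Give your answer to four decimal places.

-4.1744

Write M_i for S''(x_i). With h_i = 1, 1, 1, 2 and divided differences Δ_i = 7, -4, -7, 5/2, the continuity of S' gives the tridiagonal system
  1·M_0 + 4·M_1 + 1·M_2 = 6(Δ_1 - Δ_0) = -66
  1·M_1 + 4·M_2 + 1·M_3 = 6(Δ_2 - Δ_1) = -18
  1·M_2 + 6·M_3 + 2·M_4 = 6(Δ_3 - Δ_2) = 57
Natural end conditions: M_0 = M_4 = 0.
Solving the tridiagonal system: M_0 = 0, M_1 = -1353/86, M_2 = -132/43, M_3 = 861/86, M_4 = 0.
On [3, 5], with S_3(t) = a_3 + b_3·(t - 3) + c_3·(t - 3)² + d_3·(t - 3)³: c_3 = M_3/2 = 861/172, d_3 = (M_4 - M_3)/(6h_3) = -287/344, b_3 = Δ_3 - h_3(2M_3 + M_4)/6 = -359/86.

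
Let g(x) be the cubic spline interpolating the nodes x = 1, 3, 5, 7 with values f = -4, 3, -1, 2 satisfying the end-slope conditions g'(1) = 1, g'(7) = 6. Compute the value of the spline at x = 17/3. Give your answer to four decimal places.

-1.7728

Let M_i = g''(x_i). Step sizes h_i = 2, 2, 2; slopes of the chords Δ_i = (y_(i+1) - y_i)/h_i = 7/2, -2, 3/2.
  2·M_0 + 8·M_1 + 2·M_2 = 6(Δ_1 - Δ_0) = -33
  2·M_1 + 8·M_2 + 2·M_3 = 6(Δ_2 - Δ_1) = 21
Clamped end conditions give two more equations: 2h_0·M_0 + h_0·M_1 = 6(Δ_0 - g'(1)) = 15 and h_2·M_2 + 2h_2·M_3 = 6(g'(7) - Δ_2) = 27.
Hence M_0 = 106/15, M_1 = -199/30, M_2 = 89/30, M_3 = 79/15.
On [5, 7], g(x) = -1 - 67/30·(x - 5) + 89/60·(x - 5)² + 23/120·(x - 5)³.
With (x - 5) = 2/3: g(17/3) = -718/405.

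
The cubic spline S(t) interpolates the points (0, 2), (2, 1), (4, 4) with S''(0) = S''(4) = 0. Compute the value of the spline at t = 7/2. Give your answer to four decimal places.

With M_i denoting the second derivative at x_i, h_i = 2, 2, and Δ_i = (y_(i+1) − y_i)/h_i = -1/2, 3/2:
  2·M_0 + 8·M_1 + 2·M_2 = 6(Δ_1 - Δ_0) = 12
Natural end conditions: M_0 = M_2 = 0.
Hence M_0 = 0, M_1 = 3/2, M_2 = 0.
On [2, 4], S(t) = 1 + 1/2·(t - 2) + 3/4·(t - 2)² - 1/8·(t - 2)³.
With (t - 2) = 3/2: S(7/2) = 193/64.

3.0156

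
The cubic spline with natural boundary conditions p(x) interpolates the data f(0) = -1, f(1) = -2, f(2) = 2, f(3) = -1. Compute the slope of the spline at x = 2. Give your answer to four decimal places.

1.4000

With M_i denoting the second derivative at x_i, h_i = 1, 1, 1, and Δ_i = (y_(i+1) − y_i)/h_i = -1, 4, -3:
  1·M_0 + 4·M_1 + 1·M_2 = 6(Δ_1 - Δ_0) = 30
  1·M_1 + 4·M_2 + 1·M_3 = 6(Δ_2 - Δ_1) = -42
Natural end conditions: M_0 = M_3 = 0.
Hence M_0 = 0, M_1 = 54/5, M_2 = -66/5, M_3 = 0.
On [2, 3], p'(x) = b_2 + 2c_2·(x - 2) + 3d_2·(x - 2)² with b_2 = Δ_2 - h_2(2M_2 + M_3)/6 = 7/5, c_2 = M_2/2 = -33/5, d_2 = (M_3 - M_2)/(6h_2) = 11/5. So p'(2) = 7/5.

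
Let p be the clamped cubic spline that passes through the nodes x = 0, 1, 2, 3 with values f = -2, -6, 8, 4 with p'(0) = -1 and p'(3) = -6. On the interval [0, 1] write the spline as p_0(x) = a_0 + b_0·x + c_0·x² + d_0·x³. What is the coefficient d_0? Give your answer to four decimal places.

12.8667

Let σ_i = p''(x_i). Step sizes h_i = 1, 1, 1; slopes of the chords Δ_i = (y_(i+1) - y_i)/h_i = -4, 14, -4.
  1·σ_0 + 4·σ_1 + 1·σ_2 = 6(Δ_1 - Δ_0) = 108
  1·σ_1 + 4·σ_2 + 1·σ_3 = 6(Δ_2 - Δ_1) = -108
Clamped end conditions give two more equations: 2h_0·σ_0 + h_0·σ_1 = 6(Δ_0 - p'(0)) = -18 and h_2·σ_2 + 2h_2·σ_3 = 6(p'(3) - Δ_2) = -12.
Hence σ_0 = -476/15, σ_1 = 682/15, σ_2 = -632/15, σ_3 = 226/15.
On [0, 1], with p_0(x) = a_0 + b_0·x + c_0·x² + d_0·x³: c_0 = σ_0/2 = -238/15, d_0 = (σ_1 - σ_0)/(6h_0) = 193/15, b_0 = Δ_0 - h_0(2σ_0 + σ_1)/6 = -1.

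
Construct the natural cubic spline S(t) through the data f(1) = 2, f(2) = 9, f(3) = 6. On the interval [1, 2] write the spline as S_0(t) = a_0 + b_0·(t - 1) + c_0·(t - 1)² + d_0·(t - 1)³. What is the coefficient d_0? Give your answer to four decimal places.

-2.5000

Write m_i for S''(x_i). With h_i = 1, 1 and divided differences Δ_i = 7, -3, the continuity of S' gives the tridiagonal system
  1·m_0 + 4·m_1 + 1·m_2 = 6(Δ_1 - Δ_0) = -60
Natural end conditions: m_0 = m_2 = 0.
Hence m_0 = 0, m_1 = -15, m_2 = 0.
On [1, 2], with S_0(t) = a_0 + b_0·(t - 1) + c_0·(t - 1)² + d_0·(t - 1)³: c_0 = m_0/2 = 0, d_0 = (m_1 - m_0)/(6h_0) = -5/2, b_0 = Δ_0 - h_0(2m_0 + m_1)/6 = 19/2.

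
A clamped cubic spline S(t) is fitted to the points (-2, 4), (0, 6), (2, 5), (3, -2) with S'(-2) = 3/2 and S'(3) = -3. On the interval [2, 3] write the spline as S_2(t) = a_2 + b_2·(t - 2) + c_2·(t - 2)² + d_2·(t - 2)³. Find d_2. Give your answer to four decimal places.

Write M_i for S''(x_i). With h_i = 2, 2, 1 and divided differences Δ_i = 1, -1/2, -7, the continuity of S' gives the tridiagonal system
  2·M_0 + 8·M_1 + 2·M_2 = 6(Δ_1 - Δ_0) = -9
  2·M_1 + 6·M_2 + 1·M_3 = 6(Δ_2 - Δ_1) = -39
Clamped end conditions give two more equations: 2h_0·M_0 + h_0·M_1 = 6(Δ_0 - S'(-2)) = -3 and h_2·M_2 + 2h_2·M_3 = 6(S'(3) - Δ_2) = 24.
Hence M_0 = -75/46, M_1 = 81/46, M_2 = -228/23, M_3 = 390/23.
On [2, 3], with S_2(t) = a_2 + b_2·(t - 2) + c_2·(t - 2)² + d_2·(t - 2)³: c_2 = M_2/2 = -114/23, d_2 = (M_3 - M_2)/(6h_2) = 103/23, b_2 = Δ_2 - h_2(2M_2 + M_3)/6 = -150/23.

4.4783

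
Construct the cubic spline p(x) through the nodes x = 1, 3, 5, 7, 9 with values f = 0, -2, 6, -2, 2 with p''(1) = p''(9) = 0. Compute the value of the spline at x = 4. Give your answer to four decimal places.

2.7902

Put M_i = p'' at the i-th knot. Here h = (2, 2, 2, 2) and Δ = (-1, 4, -4, 2), so the interior equations h_(i-1)·M_(i-1) + 2(h_(i-1)+h_i)·M_i + h_i·M_(i+1) = 6(Δ_i − Δ_(i-1)) read
  2·M_0 + 8·M_1 + 2·M_2 = 6(Δ_1 - Δ_0) = 30
  2·M_1 + 8·M_2 + 2·M_3 = 6(Δ_2 - Δ_1) = -48
  2·M_2 + 8·M_3 + 2·M_4 = 6(Δ_3 - Δ_2) = 36
Natural end conditions: M_0 = M_4 = 0.
Forward elimination and back-substitution give M_0 = 0, M_1 = 339/56, M_2 = -129/14, M_3 = 381/56, M_4 = 0.
On [3, 5], p(x) = -2 + 85/28·(x - 3) + 339/112·(x - 3)² - 285/224·(x - 3)³.
With (x - 3) = 1: p(4) = 625/224.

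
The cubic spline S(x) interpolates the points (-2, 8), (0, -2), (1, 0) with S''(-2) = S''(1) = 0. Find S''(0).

7

Let m_i = S''(x_i). Step sizes h_i = 2, 1; slopes of the chords Δ_i = (y_(i+1) - y_i)/h_i = -5, 2.
  2·m_0 + 6·m_1 + 1·m_2 = 6(Δ_1 - Δ_0) = 42
Natural end conditions: m_0 = m_2 = 0.
Solving: m_0 = 0, m_1 = 7, m_2 = 0.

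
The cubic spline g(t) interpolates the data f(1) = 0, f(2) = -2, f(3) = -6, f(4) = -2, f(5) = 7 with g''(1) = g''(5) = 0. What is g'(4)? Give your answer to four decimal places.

7.5357

Put σ_i = g'' at the i-th knot. Here h = (1, 1, 1, 1) and Δ = (-2, -4, 4, 9), so the interior equations h_(i-1)·σ_(i-1) + 2(h_(i-1)+h_i)·σ_i + h_i·σ_(i+1) = 6(Δ_i − Δ_(i-1)) read
  1·σ_0 + 4·σ_1 + 1·σ_2 = 6(Δ_1 - Δ_0) = -12
  1·σ_1 + 4·σ_2 + 1·σ_3 = 6(Δ_2 - Δ_1) = 48
  1·σ_2 + 4·σ_3 + 1·σ_4 = 6(Δ_3 - Δ_2) = 30
Natural end conditions: σ_0 = σ_4 = 0.
Solving: σ_0 = 0, σ_1 = -171/28, σ_2 = 87/7, σ_3 = 123/28, σ_4 = 0.
On [4, 5], g'(t) = b_3 + 2c_3·(t - 4) + 3d_3·(t - 4)² with b_3 = Δ_3 - h_3(2σ_3 + σ_4)/6 = 211/28, c_3 = σ_3/2 = 123/56, d_3 = (σ_4 - σ_3)/(6h_3) = -41/56. So g'(4) = 211/28.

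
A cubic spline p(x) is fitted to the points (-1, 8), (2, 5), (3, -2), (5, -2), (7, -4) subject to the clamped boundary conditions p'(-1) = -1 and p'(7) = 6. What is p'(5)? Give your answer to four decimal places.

-1.0750

Put M_i = p'' at the i-th knot. Here h = (3, 1, 2, 2) and Δ = (-1, -7, 0, -1), so the interior equations h_(i-1)·M_(i-1) + 2(h_(i-1)+h_i)·M_i + h_i·M_(i+1) = 6(Δ_i − Δ_(i-1)) read
  3·M_0 + 8·M_1 + 1·M_2 = 6(Δ_1 - Δ_0) = -36
  1·M_1 + 6·M_2 + 2·M_3 = 6(Δ_2 - Δ_1) = 42
  2·M_2 + 8·M_3 + 2·M_4 = 6(Δ_3 - Δ_2) = -6
Clamped end conditions give two more equations: 2h_0·M_0 + h_0·M_1 = 6(Δ_0 - p'(-1)) = 0 and h_3·M_3 + 2h_3·M_4 = 6(p'(7) - Δ_3) = 42.
Solving: M_0 = 143/40, M_1 = -143/20, M_2 = 419/40, M_3 = -137/20, M_4 = 557/40.
On [5, 7], p'(x) = b_3 + 2c_3·(x - 5) + 3d_3·(x - 5)² with b_3 = Δ_3 - h_3(2M_3 + M_4)/6 = -43/40, c_3 = M_3/2 = -137/40, d_3 = (M_4 - M_3)/(6h_3) = 277/160. So p'(5) = -43/40.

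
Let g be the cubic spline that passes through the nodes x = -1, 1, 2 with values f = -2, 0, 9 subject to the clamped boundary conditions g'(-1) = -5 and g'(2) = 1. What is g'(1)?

10

Let m_i = g''(x_i). Step sizes h_i = 2, 1; slopes of the chords Δ_i = (y_(i+1) - y_i)/h_i = 1, 9.
  2·m_0 + 6·m_1 + 1·m_2 = 6(Δ_1 - Δ_0) = 48
Clamped end conditions give two more equations: 2h_0·m_0 + h_0·m_1 = 6(Δ_0 - g'(-1)) = 36 and h_1·m_1 + 2h_1·m_2 = 6(g'(2) - Δ_1) = -48.
Forward elimination and back-substitution give m_0 = 3, m_1 = 12, m_2 = -30.
On [1, 2], g'(x) = b_1 + 2c_1·(x - 1) + 3d_1·(x - 1)² with b_1 = Δ_1 - h_1(2m_1 + m_2)/6 = 10, c_1 = m_1/2 = 6, d_1 = (m_2 - m_1)/(6h_1) = -7. So g'(1) = 10.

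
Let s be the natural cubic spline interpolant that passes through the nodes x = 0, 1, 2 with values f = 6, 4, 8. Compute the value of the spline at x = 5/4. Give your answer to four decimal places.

Put σ_i = s'' at the i-th knot. Here h = (1, 1) and Δ = (-2, 4), so the interior equations h_(i-1)·σ_(i-1) + 2(h_(i-1)+h_i)·σ_i + h_i·σ_(i+1) = 6(Δ_i − Δ_(i-1)) read
  1·σ_0 + 4·σ_1 + 1·σ_2 = 6(Δ_1 - Δ_0) = 36
Natural end conditions: σ_0 = σ_2 = 0.
Forward elimination and back-substitution give σ_0 = 0, σ_1 = 9, σ_2 = 0.
On [1, 2], s(x) = 4 + 1·(x - 1) + 9/2·(x - 1)² - 3/2·(x - 1)³.
With (x - 1) = 1/4: s(5/4) = 577/128.

4.5078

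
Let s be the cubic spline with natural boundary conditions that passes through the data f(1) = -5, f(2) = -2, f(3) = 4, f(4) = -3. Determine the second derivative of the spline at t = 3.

Let M_i = s''(x_i). Step sizes h_i = 1, 1, 1; slopes of the chords Δ_i = (y_(i+1) - y_i)/h_i = 3, 6, -7.
  1·M_0 + 4·M_1 + 1·M_2 = 6(Δ_1 - Δ_0) = 18
  1·M_1 + 4·M_2 + 1·M_3 = 6(Δ_2 - Δ_1) = -78
Natural end conditions: M_0 = M_3 = 0.
Forward elimination and back-substitution give M_0 = 0, M_1 = 10, M_2 = -22, M_3 = 0.

-22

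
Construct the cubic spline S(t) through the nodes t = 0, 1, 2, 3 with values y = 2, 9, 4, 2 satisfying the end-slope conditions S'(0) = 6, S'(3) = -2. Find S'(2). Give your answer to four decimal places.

Write σ_i for S''(x_i). With h_i = 1, 1, 1 and divided differences Δ_i = 7, -5, -2, the continuity of S' gives the tridiagonal system
  1·σ_0 + 4·σ_1 + 1·σ_2 = 6(Δ_1 - Δ_0) = -72
  1·σ_1 + 4·σ_2 + 1·σ_3 = 6(Δ_2 - Δ_1) = 18
Clamped end conditions give two more equations: 2h_0·σ_0 + h_0·σ_1 = 6(Δ_0 - S'(0)) = 6 and h_2·σ_2 + 2h_2·σ_3 = 6(S'(3) - Δ_2) = 0.
Solving: σ_0 = 232/15, σ_1 = -374/15, σ_2 = 184/15, σ_3 = -92/15.
On [2, 3], S'(t) = b_2 + 2c_2·(t - 2) + 3d_2·(t - 2)² with b_2 = Δ_2 - h_2(2σ_2 + σ_3)/6 = -76/15, c_2 = σ_2/2 = 92/15, d_2 = (σ_3 - σ_2)/(6h_2) = -46/15. So S'(2) = -76/15.

-5.0667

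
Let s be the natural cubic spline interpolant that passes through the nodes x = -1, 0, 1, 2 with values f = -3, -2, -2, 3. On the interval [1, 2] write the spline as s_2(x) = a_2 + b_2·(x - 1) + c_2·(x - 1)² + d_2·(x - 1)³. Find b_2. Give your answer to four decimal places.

Let M_i = s''(x_i). Step sizes h_i = 1, 1, 1; slopes of the chords Δ_i = (y_(i+1) - y_i)/h_i = 1, 0, 5.
  1·M_0 + 4·M_1 + 1·M_2 = 6(Δ_1 - Δ_0) = -6
  1·M_1 + 4·M_2 + 1·M_3 = 6(Δ_2 - Δ_1) = 30
Natural end conditions: M_0 = M_3 = 0.
Hence M_0 = 0, M_1 = -18/5, M_2 = 42/5, M_3 = 0.
On [1, 2], with s_2(x) = a_2 + b_2·(x - 1) + c_2·(x - 1)² + d_2·(x - 1)³: c_2 = M_2/2 = 21/5, d_2 = (M_3 - M_2)/(6h_2) = -7/5, b_2 = Δ_2 - h_2(2M_2 + M_3)/6 = 11/5.

2.2000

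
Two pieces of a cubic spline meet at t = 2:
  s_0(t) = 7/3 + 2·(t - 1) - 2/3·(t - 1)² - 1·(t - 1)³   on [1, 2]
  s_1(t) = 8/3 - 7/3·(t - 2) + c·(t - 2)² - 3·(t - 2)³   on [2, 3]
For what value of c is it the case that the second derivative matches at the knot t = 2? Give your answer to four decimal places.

s_0''(t) = -4/3 - 6·(t - 1), so s_0''(2) = -22/3. On the right, s_1''(2) = 2c, so c = -11/3.

-3.6667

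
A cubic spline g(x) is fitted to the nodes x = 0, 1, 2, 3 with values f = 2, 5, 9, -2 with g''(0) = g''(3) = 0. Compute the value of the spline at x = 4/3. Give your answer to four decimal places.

7.0691

With M_i denoting the second derivative at x_i, h_i = 1, 1, 1, and Δ_i = (y_(i+1) − y_i)/h_i = 3, 4, -11:
  1·M_0 + 4·M_1 + 1·M_2 = 6(Δ_1 - Δ_0) = 6
  1·M_1 + 4·M_2 + 1·M_3 = 6(Δ_2 - Δ_1) = -90
Natural end conditions: M_0 = M_3 = 0.
Hence M_0 = 0, M_1 = 38/5, M_2 = -122/5, M_3 = 0.
On [1, 2], g(x) = 5 + 83/15·(x - 1) + 19/5·(x - 1)² - 16/3·(x - 1)³.
With (x - 1) = 1/3: g(4/3) = 2863/405.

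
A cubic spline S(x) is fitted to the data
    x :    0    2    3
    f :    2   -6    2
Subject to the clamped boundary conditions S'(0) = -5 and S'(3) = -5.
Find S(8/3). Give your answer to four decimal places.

Let M_i = S''(x_i). Step sizes h_i = 2, 1; slopes of the chords Δ_i = (y_(i+1) - y_i)/h_i = -4, 8.
  2·M_0 + 6·M_1 + 1·M_2 = 6(Δ_1 - Δ_0) = 72
Clamped end conditions give two more equations: 2h_0·M_0 + h_0·M_1 = 6(Δ_0 - S'(0)) = 6 and h_1·M_1 + 2h_1·M_2 = 6(S'(3) - Δ_1) = -78.
Hence M_0 = -21/2, M_1 = 24, M_2 = -51.
On [2, 3], S(x) = -6 + 17/2·(x - 2) + 12·(x - 2)² - 25/2·(x - 2)³.
With (x - 2) = 2/3: S(8/3) = 35/27.

1.2963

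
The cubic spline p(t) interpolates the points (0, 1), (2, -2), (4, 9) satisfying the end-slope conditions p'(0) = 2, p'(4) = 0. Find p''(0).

-11

Write σ_i for p''(x_i). With h_i = 2, 2 and divided differences Δ_i = -3/2, 11/2, the continuity of p' gives the tridiagonal system
  2·σ_0 + 8·σ_1 + 2·σ_2 = 6(Δ_1 - Δ_0) = 42
Clamped end conditions give two more equations: 2h_0·σ_0 + h_0·σ_1 = 6(Δ_0 - p'(0)) = -21 and h_1·σ_1 + 2h_1·σ_2 = 6(p'(4) - Δ_1) = -33.
Solving: σ_0 = -11, σ_1 = 23/2, σ_2 = -14.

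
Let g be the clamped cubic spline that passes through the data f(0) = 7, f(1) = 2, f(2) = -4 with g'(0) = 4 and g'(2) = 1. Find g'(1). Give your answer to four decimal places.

Write m_i for g''(x_i). With h_i = 1, 1 and divided differences Δ_i = -5, -6, the continuity of g' gives the tridiagonal system
  1·m_0 + 4·m_1 + 1·m_2 = 6(Δ_1 - Δ_0) = -6
Clamped end conditions give two more equations: 2h_0·m_0 + h_0·m_1 = 6(Δ_0 - g'(0)) = -54 and h_1·m_1 + 2h_1·m_2 = 6(g'(2) - Δ_1) = 42.
Hence m_0 = -27, m_1 = 0, m_2 = 21.
On [1, 2], g'(x) = b_1 + 2c_1·(x - 1) + 3d_1·(x - 1)² with b_1 = Δ_1 - h_1(2m_1 + m_2)/6 = -19/2, c_1 = m_1/2 = 0, d_1 = (m_2 - m_1)/(6h_1) = 7/2. So g'(1) = -19/2.

-9.5000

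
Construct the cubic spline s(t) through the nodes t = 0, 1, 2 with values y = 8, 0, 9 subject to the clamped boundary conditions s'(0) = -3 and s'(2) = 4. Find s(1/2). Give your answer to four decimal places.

3.5625

Write M_i for s''(x_i). With h_i = 1, 1 and divided differences Δ_i = -8, 9, the continuity of s' gives the tridiagonal system
  1·M_0 + 4·M_1 + 1·M_2 = 6(Δ_1 - Δ_0) = 102
Clamped end conditions give two more equations: 2h_0·M_0 + h_0·M_1 = 6(Δ_0 - s'(0)) = -30 and h_1·M_1 + 2h_1·M_2 = 6(s'(2) - Δ_1) = -30.
Hence M_0 = -37, M_1 = 44, M_2 = -37.
On [0, 1], s(t) = 8 - 3·t - 37/2·t² + 27/2·t³.
With t = 1/2: s(1/2) = 57/16.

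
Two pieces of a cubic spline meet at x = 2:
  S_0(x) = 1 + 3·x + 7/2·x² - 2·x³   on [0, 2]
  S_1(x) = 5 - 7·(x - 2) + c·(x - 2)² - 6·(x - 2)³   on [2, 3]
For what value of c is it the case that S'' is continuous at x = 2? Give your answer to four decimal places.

-8.5000

S_0''(x) = 7 - 12·x, so S_0''(2) = -17. On the right, S_1''(2) = 2c, so c = -17/2.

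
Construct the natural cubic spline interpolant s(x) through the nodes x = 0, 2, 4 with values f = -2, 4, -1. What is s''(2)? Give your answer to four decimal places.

-4.1250

Put M_i = s'' at the i-th knot. Here h = (2, 2) and Δ = (3, -5/2), so the interior equations h_(i-1)·M_(i-1) + 2(h_(i-1)+h_i)·M_i + h_i·M_(i+1) = 6(Δ_i − Δ_(i-1)) read
  2·M_0 + 8·M_1 + 2·M_2 = 6(Δ_1 - Δ_0) = -33
Natural end conditions: M_0 = M_2 = 0.
Hence M_0 = 0, M_1 = -33/8, M_2 = 0.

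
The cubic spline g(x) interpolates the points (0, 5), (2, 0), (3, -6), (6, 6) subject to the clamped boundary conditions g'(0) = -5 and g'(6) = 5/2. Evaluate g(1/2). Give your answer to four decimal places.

Let m_i = g''(x_i). Step sizes h_i = 2, 1, 3; slopes of the chords Δ_i = (y_(i+1) - y_i)/h_i = -5/2, -6, 4.
  2·m_0 + 6·m_1 + 1·m_2 = 6(Δ_1 - Δ_0) = -21
  1·m_1 + 8·m_2 + 3·m_3 = 6(Δ_2 - Δ_1) = 60
Clamped end conditions give two more equations: 2h_0·m_0 + h_0·m_1 = 6(Δ_0 - g'(0)) = 15 and h_2·m_2 + 2h_2·m_3 = 6(g'(6) - Δ_2) = -9.
Solving: m_0 = 54/7, m_1 = -111/14, m_2 = 78/7, m_3 = -99/14.
On [0, 2], g(x) = 5 - 5·x + 27/7·x² - 73/56·x³.
With x = 1/2: g(1/2) = 1479/448.

3.3013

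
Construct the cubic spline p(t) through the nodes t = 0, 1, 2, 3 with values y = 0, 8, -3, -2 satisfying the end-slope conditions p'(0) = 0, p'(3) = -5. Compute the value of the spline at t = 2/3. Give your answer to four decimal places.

With σ_i denoting the second derivative at x_i, h_i = 1, 1, 1, and Δ_i = (y_(i+1) − y_i)/h_i = 8, -11, 1:
  1·σ_0 + 4·σ_1 + 1·σ_2 = 6(Δ_1 - Δ_0) = -114
  1·σ_1 + 4·σ_2 + 1·σ_3 = 6(Δ_2 - Δ_1) = 72
Clamped end conditions give two more equations: 2h_0·σ_0 + h_0·σ_1 = 6(Δ_0 - p'(0)) = 48 and h_2·σ_2 + 2h_2·σ_3 = 6(p'(3) - Δ_2) = -36.
Forward elimination and back-substitution give σ_0 = 742/15, σ_1 = -764/15, σ_2 = 604/15, σ_3 = -572/15.
On [0, 1], p(t) = 0 + 0·t + 371/15·t² - 251/15·t³.
With t = 2/3: p(2/3) = 2444/405.

6.0346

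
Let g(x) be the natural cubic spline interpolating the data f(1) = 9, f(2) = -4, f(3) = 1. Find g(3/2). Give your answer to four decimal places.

0.8125

Let M_i = g''(x_i). Step sizes h_i = 1, 1; slopes of the chords Δ_i = (y_(i+1) - y_i)/h_i = -13, 5.
  1·M_0 + 4·M_1 + 1·M_2 = 6(Δ_1 - Δ_0) = 108
Natural end conditions: M_0 = M_2 = 0.
Solving: M_0 = 0, M_1 = 27, M_2 = 0.
On [1, 2], g(x) = 9 - 35/2·(x - 1) + 0·(x - 1)² + 9/2·(x - 1)³.
With (x - 1) = 1/2: g(3/2) = 13/16.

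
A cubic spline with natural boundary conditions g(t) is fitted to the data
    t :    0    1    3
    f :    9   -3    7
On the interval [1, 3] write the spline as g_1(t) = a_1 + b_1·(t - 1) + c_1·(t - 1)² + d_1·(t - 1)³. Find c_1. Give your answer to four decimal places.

Let m_i = g''(x_i). Step sizes h_i = 1, 2; slopes of the chords Δ_i = (y_(i+1) - y_i)/h_i = -12, 5.
  1·m_0 + 6·m_1 + 2·m_2 = 6(Δ_1 - Δ_0) = 102
Natural end conditions: m_0 = m_2 = 0.
Solving: m_0 = 0, m_1 = 17, m_2 = 0.
On [1, 3], with g_1(t) = a_1 + b_1·(t - 1) + c_1·(t - 1)² + d_1·(t - 1)³: c_1 = m_1/2 = 17/2, d_1 = (m_2 - m_1)/(6h_1) = -17/12, b_1 = Δ_1 - h_1(2m_1 + m_2)/6 = -19/3.

8.5000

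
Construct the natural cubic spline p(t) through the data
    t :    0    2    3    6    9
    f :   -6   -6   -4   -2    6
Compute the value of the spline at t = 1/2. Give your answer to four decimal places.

With σ_i denoting the second derivative at x_i, h_i = 2, 1, 3, 3, and Δ_i = (y_(i+1) − y_i)/h_i = 0, 2, 2/3, 8/3:
  2·σ_0 + 6·σ_1 + 1·σ_2 = 6(Δ_1 - Δ_0) = 12
  1·σ_1 + 8·σ_2 + 3·σ_3 = 6(Δ_2 - Δ_1) = -8
  3·σ_2 + 12·σ_3 + 3·σ_4 = 6(Δ_3 - Δ_2) = 12
Natural end conditions: σ_0 = σ_4 = 0.
Hence σ_0 = 0, σ_1 = 196/85, σ_2 = -156/85, σ_3 = 124/85, σ_4 = 0.
On [0, 2], p(t) = -6 - 196/255·t + 0·t² + 49/255·t³.
With t = 1/2: p(1/2) = -865/136.

-6.3603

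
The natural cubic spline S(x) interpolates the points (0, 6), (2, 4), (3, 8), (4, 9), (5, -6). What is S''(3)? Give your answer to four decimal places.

0.2791

With M_i denoting the second derivative at x_i, h_i = 2, 1, 1, 1, and Δ_i = (y_(i+1) − y_i)/h_i = -1, 4, 1, -15:
  2·M_0 + 6·M_1 + 1·M_2 = 6(Δ_1 - Δ_0) = 30
  1·M_1 + 4·M_2 + 1·M_3 = 6(Δ_2 - Δ_1) = -18
  1·M_2 + 4·M_3 + 1·M_4 = 6(Δ_3 - Δ_2) = -96
Natural end conditions: M_0 = M_4 = 0.
Solving the tridiagonal system: M_0 = 0, M_1 = 213/43, M_2 = 12/43, M_3 = -1035/43, M_4 = 0.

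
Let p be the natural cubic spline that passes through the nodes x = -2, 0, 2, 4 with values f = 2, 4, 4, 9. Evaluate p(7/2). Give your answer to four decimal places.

7.4063

Let M_i = p''(x_i). Step sizes h_i = 2, 2, 2; slopes of the chords Δ_i = (y_(i+1) - y_i)/h_i = 1, 0, 5/2.
  2·M_0 + 8·M_1 + 2·M_2 = 6(Δ_1 - Δ_0) = -6
  2·M_1 + 8·M_2 + 2·M_3 = 6(Δ_2 - Δ_1) = 15
Natural end conditions: M_0 = M_3 = 0.
Hence M_0 = 0, M_1 = -13/10, M_2 = 11/5, M_3 = 0.
On [2, 4], p(x) = 4 + 31/30·(x - 2) + 11/10·(x - 2)² - 11/60·(x - 2)³.
With (x - 2) = 3/2: p(7/2) = 237/32.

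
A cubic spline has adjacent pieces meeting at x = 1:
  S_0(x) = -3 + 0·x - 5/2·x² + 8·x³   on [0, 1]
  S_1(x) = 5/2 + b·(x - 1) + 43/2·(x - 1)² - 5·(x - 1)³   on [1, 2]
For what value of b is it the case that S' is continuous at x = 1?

19

S_0'(x) = 0 - 5·x + 24·x², so S_0'(1) = 19. On the right, S_1'(1) = b, so b = 19.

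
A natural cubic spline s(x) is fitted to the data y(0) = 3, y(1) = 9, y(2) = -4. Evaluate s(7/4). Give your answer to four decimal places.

0.3633

Let σ_i = s''(x_i). Step sizes h_i = 1, 1; slopes of the chords Δ_i = (y_(i+1) - y_i)/h_i = 6, -13.
  1·σ_0 + 4·σ_1 + 1·σ_2 = 6(Δ_1 - Δ_0) = -114
Natural end conditions: σ_0 = σ_2 = 0.
Solving the tridiagonal system: σ_0 = 0, σ_1 = -57/2, σ_2 = 0.
On [1, 2], s(x) = 9 - 7/2·(x - 1) - 57/4·(x - 1)² + 19/4·(x - 1)³.
With (x - 1) = 3/4: s(7/4) = 93/256.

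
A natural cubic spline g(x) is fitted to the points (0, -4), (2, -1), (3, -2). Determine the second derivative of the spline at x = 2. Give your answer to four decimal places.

With σ_i denoting the second derivative at x_i, h_i = 2, 1, and Δ_i = (y_(i+1) − y_i)/h_i = 3/2, -1:
  2·σ_0 + 6·σ_1 + 1·σ_2 = 6(Δ_1 - Δ_0) = -15
Natural end conditions: σ_0 = σ_2 = 0.
Forward elimination and back-substitution give σ_0 = 0, σ_1 = -5/2, σ_2 = 0.

-2.5000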